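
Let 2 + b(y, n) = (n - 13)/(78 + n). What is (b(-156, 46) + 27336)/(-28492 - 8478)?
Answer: -3389449/4584280 ≈ -0.73936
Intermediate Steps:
b(y, n) = -2 + (-13 + n)/(78 + n) (b(y, n) = -2 + (n - 13)/(78 + n) = -2 + (-13 + n)/(78 + n))
(b(-156, 46) + 27336)/(-28492 - 8478) = ((-169 - 1*46)/(78 + 46) + 27336)/(-28492 - 8478) = ((-169 - 46)/124 + 27336)/(-36970) = ((1/124)*(-215) + 27336)*(-1/36970) = (-215/124 + 27336)*(-1/36970) = (3389449/124)*(-1/36970) = -3389449/4584280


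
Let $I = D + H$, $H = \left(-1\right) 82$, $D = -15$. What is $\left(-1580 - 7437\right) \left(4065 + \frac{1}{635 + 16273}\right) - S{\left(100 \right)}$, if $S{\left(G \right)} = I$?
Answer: $- \frac{619745976281}{16908} \approx -3.6654 \cdot 10^{7}$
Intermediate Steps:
$H = -82$
$I = -97$ ($I = -15 - 82 = -97$)
$S{\left(G \right)} = -97$
$\left(-1580 - 7437\right) \left(4065 + \frac{1}{635 + 16273}\right) - S{\left(100 \right)} = \left(-1580 - 7437\right) \left(4065 + \frac{1}{635 + 16273}\right) - -97 = - 9017 \left(4065 + \frac{1}{16908}\right) + 97 = \left(-9017\right) \frac{68731021}{16908} + 97 = - \frac{619747616357}{16908} + 97 = - \frac{619745976281}{16908}$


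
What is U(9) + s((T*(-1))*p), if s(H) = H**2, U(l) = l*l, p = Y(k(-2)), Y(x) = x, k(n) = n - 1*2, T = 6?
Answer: 657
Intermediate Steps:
k(n) = -2 + n (k(n) = n - 2 = -2 + n)
p = -4 (p = -2 - 2 = -4)
U(l) = l**2
U(9) + s((T*(-1))*p) = 9**2 + ((6*(-1))*(-4))**2 = 81 + (-6*(-4))**2 = 81 + 24**2 = 81 + 576 = 657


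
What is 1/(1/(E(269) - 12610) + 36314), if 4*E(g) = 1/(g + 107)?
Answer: 18965439/688710950342 ≈ 2.7538e-5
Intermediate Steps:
E(g) = 1/(4*(107 + g)) (E(g) = 1/(4*(g + 107)) = 1/(4*(107 + g)))
1/(1/(E(269) - 12610) + 36314) = 1/(1/(1/(4*(107 + 269)) - 12610) + 36314) = 1/(1/((1/4)/376 - 12610) + 36314) = 1/(1/((1/4)*(1/376) - 12610) + 36314) = 1/(1/(1/1504 - 12610) + 36314) = 1/(1/(-18965439/1504) + 36314) = 1/(-1504/18965439 + 36314) = 1/(688710950342/18965439) = 18965439/688710950342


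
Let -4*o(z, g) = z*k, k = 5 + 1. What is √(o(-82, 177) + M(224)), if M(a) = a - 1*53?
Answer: 7*√6 ≈ 17.146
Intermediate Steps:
M(a) = -53 + a (M(a) = a - 53 = -53 + a)
k = 6
o(z, g) = -3*z/2 (o(z, g) = -z*6/4 = -3*z/2)
√(o(-82, 177) + M(224)) = √(-3/2*(-82) + (-53 + 224)) = √(123 + 171) = √294 = 7*√6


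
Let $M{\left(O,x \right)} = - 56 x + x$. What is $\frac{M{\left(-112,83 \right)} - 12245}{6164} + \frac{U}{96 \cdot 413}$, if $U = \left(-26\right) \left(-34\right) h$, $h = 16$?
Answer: $- \frac{9051551}{3818598} \approx -2.3704$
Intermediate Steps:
$M{\left(O,x \right)} = - 55 x$
$U = 14144$ ($U = \left(-26\right) \left(-34\right) 16 = 884 \cdot 16 = 14144$)
$\frac{M{\left(-112,83 \right)} - 12245}{6164} + \frac{U}{96 \cdot 413} = \frac{\left(-55\right) 83 - 12245}{6164} + \frac{14144}{96 \cdot 413} = \left(-4565 - 12245\right) \frac{1}{6164} + \frac{14144}{39648} = \left(-16810\right) \frac{1}{6164} + 14144 \cdot \frac{1}{39648} = - \frac{8405}{3082} + \frac{442}{1239} = - \frac{9051551}{3818598}$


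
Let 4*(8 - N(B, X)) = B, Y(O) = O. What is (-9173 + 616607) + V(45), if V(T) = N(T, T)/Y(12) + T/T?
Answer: 29156867/48 ≈ 6.0744e+5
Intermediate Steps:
N(B, X) = 8 - B/4
V(T) = 5/3 - T/48 (V(T) = (8 - T/4)/12 + T/T = (8 - T/4)*(1/12) + 1 = (⅔ - T/48) + 1 = 5/3 - T/48)
(-9173 + 616607) + V(45) = (-9173 + 616607) + (5/3 - 1/48*45) = 607434 + (5/3 - 15/16) = 607434 + 35/48 = 29156867/48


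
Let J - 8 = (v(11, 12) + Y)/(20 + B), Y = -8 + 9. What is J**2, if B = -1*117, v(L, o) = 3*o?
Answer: 546121/9409 ≈ 58.042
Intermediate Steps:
B = -117
Y = 1
J = 739/97 (J = 8 + (3*12 + 1)/(20 - 117) = 8 + (36 + 1)/(-97) = 8 + 37*(-1/97) = 8 - 37/97 = 739/97 ≈ 7.6186)
J**2 = (739/97)**2 = 546121/9409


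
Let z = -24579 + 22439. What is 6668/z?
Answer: -1667/535 ≈ -3.1159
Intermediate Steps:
z = -2140
6668/z = 6668/(-2140) = 6668*(-1/2140) = -1667/535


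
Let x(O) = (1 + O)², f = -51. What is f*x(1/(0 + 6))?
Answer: -833/12 ≈ -69.417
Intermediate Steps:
f*x(1/(0 + 6)) = -51*(1 + 1/(0 + 6))² = -51*(1 + 1/6)² = -51*(1 + ⅙)² = -51*(7/6)² = -51*49/36 = -833/12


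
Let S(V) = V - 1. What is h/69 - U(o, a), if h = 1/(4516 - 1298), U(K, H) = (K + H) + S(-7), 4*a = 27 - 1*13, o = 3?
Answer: 166532/111021 ≈ 1.5000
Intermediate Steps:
S(V) = -1 + V
a = 7/2 (a = (27 - 1*13)/4 = (27 - 13)/4 = (¼)*14 = 7/2 ≈ 3.5000)
U(K, H) = -8 + H + K (U(K, H) = (K + H) + (-1 - 7) = (H + K) - 8 = -8 + H + K)
h = 1/3218 ≈ 0.00031075
h/69 - U(o, a) = (1/3218)/69 - (-8 + 7/2 + 3) = (1/3218)*(1/69) - 1*(-3/2) = 1/222042 + 3/2 = 166532/111021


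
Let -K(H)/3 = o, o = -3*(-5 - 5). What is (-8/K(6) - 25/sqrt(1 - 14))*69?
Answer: 92/15 + 1725*I*sqrt(13)/13 ≈ 6.1333 + 478.43*I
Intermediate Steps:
o = 30 (o = -3*(-10) = 30)
K(H) = -90 (K(H) = -3*30 = -90)
(-8/K(6) - 25/sqrt(1 - 14))*69 = (-8/(-90) - 25/sqrt(1 - 14))*69 = (-8*(-1/90) - 25*(-I*sqrt(13)/13))*69 = (4/45 - 25*(-I*sqrt(13)/13))*69 = (4/45 - (-25)*I*sqrt(13)/13)*69 = (4/45 + 25*I*sqrt(13)/13)*69 = 92/15 + 1725*I*sqrt(13)/13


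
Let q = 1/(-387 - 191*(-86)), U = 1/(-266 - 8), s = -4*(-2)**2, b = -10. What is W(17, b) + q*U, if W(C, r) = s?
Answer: -217919873/13619992 ≈ -16.000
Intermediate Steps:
s = -16 (s = -4*4 = -16)
U = -1/274 (U = 1/(-274) = -1/274 ≈ -0.0036496)
W(C, r) = -16
q = 1/49708 (q = -1/86/(-578) = -1/578*(-1/86) = 1/49708 ≈ 2.0117e-5)
W(17, b) + q*U = -16 + (1/49708)*(-1/274) = -16 - 1/13619992 = -217919873/13619992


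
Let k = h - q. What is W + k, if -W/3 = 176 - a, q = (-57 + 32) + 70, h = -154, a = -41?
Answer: -850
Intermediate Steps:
q = 45 (q = -25 + 70 = 45)
W = -651 (W = -3*(176 - 1*(-41)) = -3*(176 + 41) = -3*217 = -651)
k = -199 (k = -154 - 1*45 = -154 - 45 = -199)
W + k = -651 - 199 = -850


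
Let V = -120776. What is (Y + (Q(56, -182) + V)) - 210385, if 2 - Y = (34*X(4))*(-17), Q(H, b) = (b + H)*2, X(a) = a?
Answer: -329099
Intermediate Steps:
Q(H, b) = 2*H + 2*b (Q(H, b) = (H + b)*2 = 2*H + 2*b)
Y = 2314 (Y = 2 - 34*4*(-17) = 2 - 136*(-17) = 2 - 1*(-2312) = 2 + 2312 = 2314)
(Y + (Q(56, -182) + V)) - 210385 = (2314 + ((2*56 + 2*(-182)) - 120776)) - 210385 = (2314 + ((112 - 364) - 120776)) - 210385 = (2314 + (-252 - 120776)) - 210385 = (2314 - 121028) - 210385 = -118714 - 210385 = -329099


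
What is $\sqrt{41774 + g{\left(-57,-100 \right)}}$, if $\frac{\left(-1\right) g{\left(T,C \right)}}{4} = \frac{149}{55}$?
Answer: $\frac{\sqrt{126333570}}{55} \approx 204.36$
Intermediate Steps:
$g{\left(T,C \right)} = - \frac{596}{55}$ ($g{\left(T,C \right)} = - 4 \cdot \frac{149}{55} = - 4 \cdot 149 \cdot \frac{1}{55} = \left(-4\right) \frac{149}{55} = - \frac{596}{55}$)
$\sqrt{41774 + g{\left(-57,-100 \right)}} = \sqrt{41774 - \frac{596}{55}} = \sqrt{\frac{2296974}{55}} = \frac{\sqrt{126333570}}{55}$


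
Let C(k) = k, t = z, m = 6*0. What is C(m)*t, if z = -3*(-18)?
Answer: 0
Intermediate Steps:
z = 54
m = 0
t = 54
C(m)*t = 0*54 = 0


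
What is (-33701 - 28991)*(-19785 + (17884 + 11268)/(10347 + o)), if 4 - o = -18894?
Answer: 36272536281716/29245 ≈ 1.2403e+9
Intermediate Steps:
o = 18898 (o = 4 - 1*(-18894) = 4 + 18894 = 18898)
(-33701 - 28991)*(-19785 + (17884 + 11268)/(10347 + o)) = (-33701 - 28991)*(-19785 + (17884 + 11268)/(10347 + 18898)) = -62692*(-19785 + 29152/29245) = -62692*(-578583173/29245) = 36272536281716/29245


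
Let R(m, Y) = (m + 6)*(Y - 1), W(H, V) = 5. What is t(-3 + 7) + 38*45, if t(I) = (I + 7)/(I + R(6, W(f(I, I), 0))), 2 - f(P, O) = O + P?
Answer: 88931/52 ≈ 1710.2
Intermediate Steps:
f(P, O) = 2 - O - P (f(P, O) = 2 - (O + P) = 2 + (-O - P) = 2 - O - P)
R(m, Y) = (-1 + Y)*(6 + m) (R(m, Y) = (6 + m)*(-1 + Y) = (-1 + Y)*(6 + m))
t(I) = (7 + I)/(48 + I) (t(I) = (I + 7)/(I + (-6 - 1*6 + 6*5 + 5*6)) = (7 + I)/(I + (-6 - 6 + 30 + 30)) = (7 + I)/(I + 48) = (7 + I)/(48 + I))
t(-3 + 7) + 38*45 = (7 + (-3 + 7))/(48 + (-3 + 7)) + 38*45 = (7 + 4)/(48 + 4) + 1710 = 11/52 + 1710 = 88931/52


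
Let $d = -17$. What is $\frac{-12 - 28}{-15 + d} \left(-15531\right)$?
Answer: $- \frac{77655}{4} \approx -19414.0$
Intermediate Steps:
$\frac{-12 - 28}{-15 + d} \left(-15531\right) = \frac{-12 - 28}{-15 - 17} \left(-15531\right) = - \frac{40}{-32} \left(-15531\right) = \left(-40\right) \left(- \frac{1}{32}\right) \left(-15531\right) = \frac{5}{4} \left(-15531\right) = - \frac{77655}{4}$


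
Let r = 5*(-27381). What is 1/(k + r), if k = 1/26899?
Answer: -26899/3682607594 ≈ -7.3043e-6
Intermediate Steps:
r = -136905
k = 1/26899 ≈ 3.7176e-5
1/(k + r) = 1/(1/26899 - 136905) = 1/(-3682607594/26899) = -26899/3682607594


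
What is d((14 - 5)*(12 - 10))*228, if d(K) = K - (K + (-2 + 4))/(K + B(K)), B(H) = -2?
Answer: 3819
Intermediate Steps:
d(K) = K - (2 + K)/(-2 + K) (d(K) = K - (K + (-2 + 4))/(K - 2) = K - (K + 2)/(-2 + K) = K - (2 + K)/(-2 + K))
d((14 - 5)*(12 - 10))*228 = ((-2 + ((14 - 5)*(12 - 10))² - 3*(14 - 5)*(12 - 10))/(-2 + (14 - 5)*(12 - 10)))*228 = ((-2 + (9*2)² - 27*2)/(-2 + 9*2))*228 = ((-2 + 18² - 3*18)/(-2 + 18))*228 = ((-2 + 324 - 54)/16)*228 = ((1/16)*268)*228 = (67/4)*228 = 3819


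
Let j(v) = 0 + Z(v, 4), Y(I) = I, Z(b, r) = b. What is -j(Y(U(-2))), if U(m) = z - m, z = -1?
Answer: -1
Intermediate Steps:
U(m) = -1 - m
j(v) = v (j(v) = 0 + v = v)
-j(Y(U(-2))) = -(-1 - 1*(-2)) = -(-1 + 2) = -1*1 = -1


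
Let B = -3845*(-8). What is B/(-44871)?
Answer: -30760/44871 ≈ -0.68552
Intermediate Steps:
B = 30760
B/(-44871) = 30760/(-44871) = 30760*(-1/44871) = -30760/44871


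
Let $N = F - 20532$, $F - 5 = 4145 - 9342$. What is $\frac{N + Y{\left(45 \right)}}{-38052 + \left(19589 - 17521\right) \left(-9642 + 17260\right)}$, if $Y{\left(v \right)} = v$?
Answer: $- \frac{25679}{15715972} \approx -0.0016339$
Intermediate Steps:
$F = -5192$ ($F = 5 + \left(4145 - 9342\right) = 5 - 5197 = -5192$)
$N = -25724$ ($N = -5192 - 20532 = -25724$)
$\frac{N + Y{\left(45 \right)}}{-38052 + \left(19589 - 17521\right) \left(-9642 + 17260\right)} = \frac{-25724 + 45}{-38052 + \left(19589 - 17521\right) \left(-9642 + 17260\right)} = - \frac{25679}{-38052 + 2068 \cdot 7618} = - \frac{25679}{-38052 + 15754024} = - \frac{25679}{15715972}$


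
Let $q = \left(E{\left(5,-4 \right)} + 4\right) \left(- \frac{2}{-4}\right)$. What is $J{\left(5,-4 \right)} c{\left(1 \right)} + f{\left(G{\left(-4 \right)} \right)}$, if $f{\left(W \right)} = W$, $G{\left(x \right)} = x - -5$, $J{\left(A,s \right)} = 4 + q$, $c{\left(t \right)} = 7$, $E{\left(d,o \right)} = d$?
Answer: $\frac{121}{2} \approx 60.5$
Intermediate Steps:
$q = \frac{9}{2}$ ($q = \left(5 + 4\right) \left(- \frac{2}{-4}\right) = 9 \left(\left(-2\right) \left(- \frac{1}{4}\right)\right) = 9 \cdot \frac{1}{2} = \frac{9}{2} \approx 4.5$)
$J{\left(A,s \right)} = \frac{17}{2}$ ($J{\left(A,s \right)} = 4 + \frac{9}{2} = \frac{17}{2}$)
$G{\left(x \right)} = 5 + x$ ($G{\left(x \right)} = x + 5 = 5 + x$)
$J{\left(5,-4 \right)} c{\left(1 \right)} + f{\left(G{\left(-4 \right)} \right)} = \frac{17}{2} \cdot 7 + \left(5 - 4\right) = \frac{119}{2} + 1 = \frac{121}{2}$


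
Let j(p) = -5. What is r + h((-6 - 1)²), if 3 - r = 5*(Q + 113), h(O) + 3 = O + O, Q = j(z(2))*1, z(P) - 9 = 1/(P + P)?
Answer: -442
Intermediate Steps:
z(P) = 9 + 1/(2*P) (z(P) = 9 + 1/(P + P) = 9 + 1/(2*P))
Q = -5 (Q = -5*1 = -5)
h(O) = -3 + 2*O (h(O) = -3 + (O + O) = -3 + 2*O)
r = -537 (r = 3 - 5*(-5 + 113) = 3 - 5*108 = 3 - 1*540 = 3 - 540 = -537)
r + h((-6 - 1)²) = -537 + (-3 + 2*(-6 - 1)²) = -537 + (-3 + 2*(-7)²) = -537 + (-3 + 2*49) = -537 + (-3 + 98) = -537 + 95 = -442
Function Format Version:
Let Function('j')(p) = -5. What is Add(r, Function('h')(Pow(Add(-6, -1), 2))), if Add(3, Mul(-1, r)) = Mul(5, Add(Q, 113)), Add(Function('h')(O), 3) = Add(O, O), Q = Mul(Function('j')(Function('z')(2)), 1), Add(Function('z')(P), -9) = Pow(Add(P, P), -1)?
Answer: -442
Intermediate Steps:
Function('z')(P) = Add(9, Mul(Rational(1, 2), Pow(P, -1))) (Function('z')(P) = Add(9, Pow(Add(P, P), -1)) = Add(9, Pow(Mul(2, P), -1)) = Add(9, Mul(Rational(1, 2), Pow(P, -1))))
Q = -5 (Q = Mul(-5, 1) = -5)
Function('h')(O) = Add(-3, Mul(2, O)) (Function('h')(O) = Add(-3, Add(O, O)) = Add(-3, Mul(2, O)))
r = -537 (r = Add(3, Mul(-1, Mul(5, Add(-5, 113)))) = Add(3, Mul(-1, Mul(5, 108))) = Add(3, Mul(-1, 540)) = Add(3, -540) = -537)
Add(r, Function('h')(Pow(Add(-6, -1), 2))) = Add(-537, Add(-3, Mul(2, Pow(Add(-6, -1), 2)))) = Add(-537, Add(-3, Mul(2, Pow(-7, 2)))) = Add(-537, Add(-3, Mul(2, 49))) = Add(-537, Add(-3, 98)) = Add(-537, 95) = -442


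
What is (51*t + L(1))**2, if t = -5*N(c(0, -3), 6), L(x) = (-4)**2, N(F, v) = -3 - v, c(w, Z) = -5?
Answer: 5340721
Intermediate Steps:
L(x) = 16
t = 45 (t = -5*(-3 - 1*6) = -5*(-3 - 6) = -5*(-9) = 45)
(51*t + L(1))**2 = (51*45 + 16)**2 = (2295 + 16)**2 = 2311**2 = 5340721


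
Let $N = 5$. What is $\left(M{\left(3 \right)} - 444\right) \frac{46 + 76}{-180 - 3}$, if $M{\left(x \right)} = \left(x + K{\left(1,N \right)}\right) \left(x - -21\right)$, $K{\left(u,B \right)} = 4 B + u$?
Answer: $-88$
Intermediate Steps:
$K{\left(u,B \right)} = u + 4 B$
$M{\left(x \right)} = \left(21 + x\right)^{2}$ ($M{\left(x \right)} = \left(x + \left(1 + 4 \cdot 5\right)\right) \left(x - -21\right) = \left(x + \left(1 + 20\right)\right) \left(x + 21\right) = \left(x + 21\right) \left(21 + x\right) = \left(21 + x\right) \left(21 + x\right) = \left(21 + x\right)^{2}$)
$\left(M{\left(3 \right)} - 444\right) \frac{46 + 76}{-180 - 3} = \left(\left(441 + 3^{2} + 42 \cdot 3\right) - 444\right) \frac{46 + 76}{-180 - 3} = \left(\left(441 + 9 + 126\right) - 444\right) \frac{122}{-183} = \left(576 - 444\right) 122 \left(- \frac{1}{183}\right) = 132 \left(- \frac{2}{3}\right) = -88$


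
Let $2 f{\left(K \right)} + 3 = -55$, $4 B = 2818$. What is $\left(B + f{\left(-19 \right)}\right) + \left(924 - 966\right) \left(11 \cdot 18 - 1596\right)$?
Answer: $\frac{118783}{2} \approx 59392.0$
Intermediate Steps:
$B = \frac{1409}{2}$ ($B = \frac{1}{4} \cdot 2818 = \frac{1409}{2} \approx 704.5$)
$f{\left(K \right)} = -29$ ($f{\left(K \right)} = - \frac{3}{2} + \frac{1}{2} \left(-55\right) = - \frac{3}{2} - \frac{55}{2} = -29$)
$\left(B + f{\left(-19 \right)}\right) + \left(924 - 966\right) \left(11 \cdot 18 - 1596\right) = \left(\frac{1409}{2} - 29\right) + \left(924 - 966\right) \left(11 \cdot 18 - 1596\right) = \frac{1351}{2} + \left(924 - 966\right) \left(198 - 1596\right) = \frac{1351}{2} + \left(924 - 966\right) \left(-1398\right) = \frac{1351}{2} - -58716 = \frac{1351}{2} + 58716 = \frac{118783}{2}$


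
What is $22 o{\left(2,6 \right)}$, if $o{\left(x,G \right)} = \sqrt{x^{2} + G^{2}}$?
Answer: $44 \sqrt{10} \approx 139.14$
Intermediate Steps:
$o{\left(x,G \right)} = \sqrt{G^{2} + x^{2}}$
$22 o{\left(2,6 \right)} = 22 \sqrt{6^{2} + 2^{2}} = 22 \sqrt{36 + 4} = 22 \sqrt{40} = 22 \cdot 2 \sqrt{10} = 44 \sqrt{10}$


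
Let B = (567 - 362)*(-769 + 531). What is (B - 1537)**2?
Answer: 2532806929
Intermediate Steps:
B = -48790 (B = 205*(-238) = -48790)
(B - 1537)**2 = (-48790 - 1537)**2 = (-50327)**2 = 2532806929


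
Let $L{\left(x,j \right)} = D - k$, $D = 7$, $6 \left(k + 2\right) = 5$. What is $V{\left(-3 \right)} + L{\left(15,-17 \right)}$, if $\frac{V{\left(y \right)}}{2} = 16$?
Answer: $\frac{241}{6} \approx 40.167$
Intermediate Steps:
$k = - \frac{7}{6}$ ($k = -2 + \frac{1}{6} \cdot 5 = -2 + \frac{5}{6} = - \frac{7}{6} \approx -1.1667$)
$V{\left(y \right)} = 32$ ($V{\left(y \right)} = 2 \cdot 16 = 32$)
$L{\left(x,j \right)} = \frac{49}{6}$ ($L{\left(x,j \right)} = 7 - - \frac{7}{6} = 7 + \frac{7}{6} = \frac{49}{6}$)
$V{\left(-3 \right)} + L{\left(15,-17 \right)} = 32 + \frac{49}{6} = \frac{241}{6}$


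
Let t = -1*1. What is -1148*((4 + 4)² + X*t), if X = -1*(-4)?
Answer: -68880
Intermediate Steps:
t = -1
X = 4
-1148*((4 + 4)² + X*t) = -1148*((4 + 4)² + 4*(-1)) = -1148*(8² - 4) = -1148*(64 - 4) = -1148*60 = -68880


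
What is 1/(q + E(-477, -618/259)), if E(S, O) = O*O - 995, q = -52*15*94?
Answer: -67081/4984742591 ≈ -1.3457e-5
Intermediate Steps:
q = -73320 (q = -780*94 = -73320)
E(S, O) = -995 + O² (E(S, O) = O² - 995 = -995 + O²)
1/(q + E(-477, -618/259)) = 1/(-73320 + (-995 + (-618/259)²)) = 1/(-73320 + (-995 + 381924/67081)) = 1/(-73320 - 66363671/67081) = 1/(-4984742591/67081) = -67081/4984742591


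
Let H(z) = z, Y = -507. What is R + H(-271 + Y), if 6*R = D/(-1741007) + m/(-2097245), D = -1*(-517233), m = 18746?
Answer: -17045470878877927/21907909354290 ≈ -778.05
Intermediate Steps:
D = 517233
R = -1117401240307/21907909354290 (R = (517233/(-1741007) + 18746/(-2097245))/6 = (517233*(-1/1741007) + 18746*(-1/2097245))/6 = (-517233/1741007 - 18746/2097245)/6 = (⅙)*(-1117401240307/3651318225715) = -1117401240307/21907909354290 ≈ -0.051004)
R + H(-271 + Y) = -1117401240307/21907909354290 + (-271 - 507) = -1117401240307/21907909354290 - 778 = -17045470878877927/21907909354290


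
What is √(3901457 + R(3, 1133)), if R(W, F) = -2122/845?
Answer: 3*√1831516135/65 ≈ 1975.2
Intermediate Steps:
R(W, F) = -2122/845 (R(W, F) = -2122*1/845 = -2122/845)
√(3901457 + R(3, 1133)) = √(3901457 - 2122/845) = √(3296729043/845) = 3*√1831516135/65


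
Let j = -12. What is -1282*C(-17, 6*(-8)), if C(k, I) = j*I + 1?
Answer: -739714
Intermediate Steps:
C(k, I) = 1 - 12*I (C(k, I) = -12*I + 1 = 1 - 12*I)
-1282*C(-17, 6*(-8)) = -1282*(1 - 72*(-8)) = -1282*(1 - 12*(-48)) = -1282*(1 + 576) = -1282*577 = -739714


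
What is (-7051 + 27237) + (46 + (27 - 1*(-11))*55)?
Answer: 22322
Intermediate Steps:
(-7051 + 27237) + (46 + (27 - 1*(-11))*55) = 20186 + (46 + (27 + 11)*55) = 20186 + (46 + 38*55) = 20186 + (46 + 2090) = 20186 + 2136 = 22322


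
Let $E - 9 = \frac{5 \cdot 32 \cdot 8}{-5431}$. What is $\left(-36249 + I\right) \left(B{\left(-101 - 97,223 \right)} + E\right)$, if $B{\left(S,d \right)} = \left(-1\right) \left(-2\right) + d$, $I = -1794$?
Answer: $- \frac{48298403682}{5431} \approx -8.8931 \cdot 10^{6}$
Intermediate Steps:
$E = \frac{47599}{5431}$ ($E = 9 + \frac{5 \cdot 32 \cdot 8}{-5431} = 9 + 160 \cdot 8 \left(- \frac{1}{5431}\right) = 9 + 1280 \left(- \frac{1}{5431}\right) = 9 - \frac{1280}{5431} = \frac{47599}{5431} \approx 8.7643$)
$B{\left(S,d \right)} = 2 + d$
$\left(-36249 + I\right) \left(B{\left(-101 - 97,223 \right)} + E\right) = \left(-36249 - 1794\right) \left(\left(2 + 223\right) + \frac{47599}{5431}\right) = - 38043 \left(225 + \frac{47599}{5431}\right) = \left(-38043\right) \frac{1269574}{5431} = - \frac{48298403682}{5431}$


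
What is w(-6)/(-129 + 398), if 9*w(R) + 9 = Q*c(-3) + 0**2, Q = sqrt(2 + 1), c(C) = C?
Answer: -1/269 - sqrt(3)/807 ≈ -0.0058638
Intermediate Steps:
Q = sqrt(3) ≈ 1.7320
w(R) = -1 - sqrt(3)/3 (w(R) = -1 + (sqrt(3)*(-3) + 0**2)/9 = -1 + (-3*sqrt(3) + 0)/9 = -1 + (-3*sqrt(3))/9 = -1 - sqrt(3)/3)
w(-6)/(-129 + 398) = (-1 - sqrt(3)/3)/(-129 + 398) = (-1 - sqrt(3)/3)/269 = (-1 - sqrt(3)/3)*(1/269) = -1/269 - sqrt(3)/807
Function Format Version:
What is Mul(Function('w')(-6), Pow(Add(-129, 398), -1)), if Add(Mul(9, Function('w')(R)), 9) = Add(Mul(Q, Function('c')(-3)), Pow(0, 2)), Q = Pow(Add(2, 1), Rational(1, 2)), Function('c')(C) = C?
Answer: Add(Rational(-1, 269), Mul(Rational(-1, 807), Pow(3, Rational(1, 2)))) ≈ -0.0058638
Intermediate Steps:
Q = Pow(3, Rational(1, 2)) ≈ 1.7320
Function('w')(R) = Add(-1, Mul(Rational(-1, 3), Pow(3, Rational(1, 2)))) (Function('w')(R) = Add(-1, Mul(Rational(1, 9), Add(Mul(Pow(3, Rational(1, 2)), -3), Pow(0, 2)))) = Add(-1, Mul(Rational(1, 9), Add(Mul(-3, Pow(3, Rational(1, 2))), 0))) = Add(-1, Mul(Rational(1, 9), Mul(-3, Pow(3, Rational(1, 2))))) = Add(-1, Mul(Rational(-1, 3), Pow(3, Rational(1, 2)))))
Mul(Function('w')(-6), Pow(Add(-129, 398), -1)) = Mul(Add(-1, Mul(Rational(-1, 3), Pow(3, Rational(1, 2)))), Pow(Add(-129, 398), -1)) = Mul(Add(-1, Mul(Rational(-1, 3), Pow(3, Rational(1, 2)))), Pow(269, -1)) = Mul(Add(-1, Mul(Rational(-1, 3), Pow(3, Rational(1, 2)))), Rational(1, 269)) = Add(Rational(-1, 269), Mul(Rational(-1, 807), Pow(3, Rational(1, 2))))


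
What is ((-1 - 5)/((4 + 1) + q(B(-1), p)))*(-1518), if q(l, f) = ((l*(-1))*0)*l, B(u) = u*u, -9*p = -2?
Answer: 9108/5 ≈ 1821.6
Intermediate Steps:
p = 2/9 (p = -⅑*(-2) = 2/9 ≈ 0.22222)
B(u) = u²
q(l, f) = 0 (q(l, f) = (-l*0)*l = 0*l = 0)
((-1 - 5)/((4 + 1) + q(B(-1), p)))*(-1518) = ((-1 - 5)/((4 + 1) + 0))*(-1518) = -6/(5 + 0)*(-1518) = -6/5*(-1518) = 9108/5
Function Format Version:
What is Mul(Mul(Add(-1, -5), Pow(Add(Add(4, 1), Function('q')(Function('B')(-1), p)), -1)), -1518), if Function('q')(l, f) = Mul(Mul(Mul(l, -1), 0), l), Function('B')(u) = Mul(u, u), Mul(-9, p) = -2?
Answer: Rational(9108, 5) ≈ 1821.6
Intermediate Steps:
p = Rational(2, 9) (p = Mul(Rational(-1, 9), -2) = Rational(2, 9) ≈ 0.22222)
Function('B')(u) = Pow(u, 2)
Function('q')(l, f) = 0 (Function('q')(l, f) = Mul(Mul(Mul(-1, l), 0), l) = Mul(0, l) = 0)
Mul(Mul(Add(-1, -5), Pow(Add(Add(4, 1), Function('q')(Function('B')(-1), p)), -1)), -1518) = Mul(Mul(Add(-1, -5), Pow(Add(Add(4, 1), 0), -1)), -1518) = Mul(Mul(-6, Pow(Add(5, 0), -1)), -1518) = Mul(Mul(-6, Pow(5, -1)), -1518) = Mul(Mul(-6, Rational(1, 5)), -1518) = Mul(Rational(-6, 5), -1518) = Rational(9108, 5)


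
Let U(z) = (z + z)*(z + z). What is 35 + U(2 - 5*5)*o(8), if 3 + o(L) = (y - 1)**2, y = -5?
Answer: 69863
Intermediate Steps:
o(L) = 33 (o(L) = -3 + (-5 - 1)**2 = -3 + (-6)**2 = -3 + 36 = 33)
U(z) = 4*z**2 (U(z) = (2*z)*(2*z) = 4*z**2)
35 + U(2 - 5*5)*o(8) = 35 + (4*(2 - 5*5)**2)*33 = 35 + (4*(2 - 25)**2)*33 = 35 + (4*(-23)**2)*33 = 35 + (4*529)*33 = 35 + 2116*33 = 35 + 69828 = 69863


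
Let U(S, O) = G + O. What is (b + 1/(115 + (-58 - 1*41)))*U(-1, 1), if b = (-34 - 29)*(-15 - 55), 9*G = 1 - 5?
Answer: 352805/144 ≈ 2450.0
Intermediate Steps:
G = -4/9 (G = (1 - 5)/9 = (⅑)*(-4) = -4/9 ≈ -0.44444)
U(S, O) = -4/9 + O
b = 4410 (b = -63*(-70) = 4410)
(b + 1/(115 + (-58 - 1*41)))*U(-1, 1) = (4410 + 1/(115 + (-58 - 1*41)))*(-4/9 + 1) = (4410 + 1/(115 + (-58 - 41)))*(5/9) = (4410 + 1/(115 - 99))*(5/9) = (4410 + 1/16)*(5/9) = (70561/16)*(5/9) = 352805/144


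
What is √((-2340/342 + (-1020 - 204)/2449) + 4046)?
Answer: 20*√21860589517/46531 ≈ 63.550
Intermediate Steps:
√((-2340/342 + (-1020 - 204)/2449) + 4046) = √((-2340*1/342 - 1224*1/2449) + 4046) = √((-130/19 - 1224/2449) + 4046) = √(-341626/46531 + 4046) = √(187922800/46531) = 20*√21860589517/46531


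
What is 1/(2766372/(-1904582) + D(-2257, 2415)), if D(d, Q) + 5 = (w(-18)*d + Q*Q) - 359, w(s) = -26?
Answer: 952291/5609509700827 ≈ 1.6976e-7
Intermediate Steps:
D(d, Q) = -364 + Q² - 26*d (D(d, Q) = -5 + ((-26*d + Q*Q) - 359) = -5 + ((-26*d + Q²) - 359) = -5 + ((Q² - 26*d) - 359) = -5 + (-359 + Q² - 26*d) = -364 + Q² - 26*d)
1/(2766372/(-1904582) + D(-2257, 2415)) = 1/(2766372/(-1904582) + (-364 + 2415² - 26*(-2257))) = 1/(2766372*(-1/1904582) + (-364 + 5832225 + 58682)) = 1/(-1383186/952291 + 5890543) = 1/(5609509700827/952291) = 952291/5609509700827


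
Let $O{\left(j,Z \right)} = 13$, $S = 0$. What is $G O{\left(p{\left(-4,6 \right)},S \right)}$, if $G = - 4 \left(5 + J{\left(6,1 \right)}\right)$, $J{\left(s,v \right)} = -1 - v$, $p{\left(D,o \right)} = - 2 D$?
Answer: $-156$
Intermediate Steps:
$G = -12$ ($G = - 4 \left(5 - 2\right) = \left(-4\right) 3 = -12$)
$G O{\left(p{\left(-4,6 \right)},S \right)} = \left(-12\right) 13 = -156$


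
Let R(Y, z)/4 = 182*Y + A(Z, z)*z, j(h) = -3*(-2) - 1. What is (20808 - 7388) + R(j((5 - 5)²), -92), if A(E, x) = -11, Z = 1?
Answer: 21108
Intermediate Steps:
j(h) = 5 (j(h) = 6 - 1 = 5)
R(Y, z) = -44*z + 728*Y (R(Y, z) = 4*(182*Y - 11*z) = 4*(-11*z + 182*Y) = -44*z + 728*Y)
(20808 - 7388) + R(j((5 - 5)²), -92) = (20808 - 7388) + (-44*(-92) + 728*5) = 13420 + (4048 + 3640) = 13420 + 7688 = 21108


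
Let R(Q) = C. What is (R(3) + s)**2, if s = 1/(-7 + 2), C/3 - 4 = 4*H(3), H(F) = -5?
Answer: 58081/25 ≈ 2323.2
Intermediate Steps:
C = -48 (C = 12 + 3*(4*(-5)) = 12 + 3*(-20) = 12 - 60 = -48)
s = -1/5 (s = 1/(-5) = -1/5 ≈ -0.20000)
R(Q) = -48
(R(3) + s)**2 = (-48 - 1/5)**2 = (-241/5)**2 = 58081/25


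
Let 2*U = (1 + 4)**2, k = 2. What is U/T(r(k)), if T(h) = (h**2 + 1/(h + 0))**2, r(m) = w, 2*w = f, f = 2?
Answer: 25/8 ≈ 3.1250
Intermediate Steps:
w = 1 (w = (1/2)*2 = 1)
r(m) = 1
T(h) = (1/h + h**2)**2 (T(h) = (h**2 + 1/h)**2 = (1/h + h**2)**2)
U = 25/2 (U = (1 + 4)**2/2 = (1/2)*5**2 = (1/2)*25 = 25/2 ≈ 12.500)
U/T(r(k)) = 25/(2*(((1 + 1**3)**2/1**2))) = 25/(2*((1*(1 + 1)**2))) = 25/(2*((1*2**2))) = 25/(2*((1*4))) = (25/2)/4 = (25/2)*(1/4) = 25/8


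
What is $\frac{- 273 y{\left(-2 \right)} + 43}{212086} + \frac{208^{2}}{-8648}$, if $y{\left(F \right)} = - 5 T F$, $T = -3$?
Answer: $- \frac{1138061215}{229264966} \approx -4.964$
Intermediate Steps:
$y{\left(F \right)} = 15 F$ ($y{\left(F \right)} = \left(-5\right) \left(-3\right) F = 15 F$)
$\frac{- 273 y{\left(-2 \right)} + 43}{212086} + \frac{208^{2}}{-8648} = \frac{- 273 \cdot 15 \left(-2\right) + 43}{212086} + \frac{208^{2}}{-8648} = \left(\left(-273\right) \left(-30\right) + 43\right) \frac{1}{212086} + 43264 \left(- \frac{1}{8648}\right) = \left(8190 + 43\right) \frac{1}{212086} - \frac{5408}{1081} = 8233 \cdot \frac{1}{212086} - \frac{5408}{1081} = \frac{8233}{212086} - \frac{5408}{1081} = - \frac{1138061215}{229264966}$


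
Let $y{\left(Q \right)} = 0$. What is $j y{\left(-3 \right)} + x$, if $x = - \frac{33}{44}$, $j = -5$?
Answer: $- \frac{3}{4} \approx -0.75$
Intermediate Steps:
$x = - \frac{3}{4}$ ($x = \left(-33\right) \frac{1}{44} = - \frac{3}{4} \approx -0.75$)
$j y{\left(-3 \right)} + x = \left(-5\right) 0 - \frac{3}{4} = 0 - \frac{3}{4} = - \frac{3}{4}$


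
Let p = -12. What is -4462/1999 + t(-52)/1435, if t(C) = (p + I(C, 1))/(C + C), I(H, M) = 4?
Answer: -83236611/37291345 ≈ -2.2321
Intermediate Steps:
t(C) = -4/C (t(C) = (-12 + 4)/(C + C) = -8*1/(2*C) = -4/C)
-4462/1999 + t(-52)/1435 = -4462/1999 - 4/(-52)/1435 = -4462*1/1999 - 4*(-1/52)*(1/1435) = -4462/1999 + (1/13)*(1/1435) = -4462/1999 + 1/18655 = -83236611/37291345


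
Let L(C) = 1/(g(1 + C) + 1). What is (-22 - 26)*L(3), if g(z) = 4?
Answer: -48/5 ≈ -9.6000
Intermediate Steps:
L(C) = ⅕ (L(C) = 1/(4 + 1) = 1/5 = ⅕)
(-22 - 26)*L(3) = (-22 - 26)*(⅕) = -48*⅕ = -48/5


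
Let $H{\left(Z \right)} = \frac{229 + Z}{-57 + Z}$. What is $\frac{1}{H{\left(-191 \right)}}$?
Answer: $- \frac{124}{19} \approx -6.5263$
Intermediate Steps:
$H{\left(Z \right)} = \frac{229 + Z}{-57 + Z}$
$\frac{1}{H{\left(-191 \right)}} = \frac{1}{\frac{1}{-57 - 191} \left(229 - 191\right)} = \frac{1}{\frac{1}{-248} \cdot 38} = \frac{1}{\left(- \frac{1}{248}\right) 38} = \frac{1}{- \frac{19}{124}} = - \frac{124}{19}$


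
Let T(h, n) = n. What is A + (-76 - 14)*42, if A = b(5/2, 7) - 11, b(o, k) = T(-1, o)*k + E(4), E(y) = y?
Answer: -7539/2 ≈ -3769.5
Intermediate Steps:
b(o, k) = 4 + k*o (b(o, k) = o*k + 4 = k*o + 4 = 4 + k*o)
A = 21/2 (A = (4 + 7*(5/2)) - 11 = (4 + 35/2) - 11 = 43/2 - 11 = 21/2 ≈ 10.500)
A + (-76 - 14)*42 = 21/2 + (-76 - 14)*42 = 21/2 - 90*42 = 21/2 - 3780 = -7539/2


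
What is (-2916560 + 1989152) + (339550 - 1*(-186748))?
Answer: -401110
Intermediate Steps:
(-2916560 + 1989152) + (339550 - 1*(-186748)) = -927408 + (339550 + 186748) = -927408 + 526298 = -401110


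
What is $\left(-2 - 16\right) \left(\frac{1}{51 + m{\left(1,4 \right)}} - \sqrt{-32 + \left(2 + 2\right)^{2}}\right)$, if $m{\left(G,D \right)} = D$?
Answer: $- \frac{18}{55} + 72 i \approx -0.32727 + 72.0 i$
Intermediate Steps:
$\left(-2 - 16\right) \left(\frac{1}{51 + m{\left(1,4 \right)}} - \sqrt{-32 + \left(2 + 2\right)^{2}}\right) = \left(-2 - 16\right) \left(\frac{1}{51 + 4} - \sqrt{-32 + \left(2 + 2\right)^{2}}\right) = \left(-2 - 16\right) \left(\frac{1}{55} - \sqrt{-32 + 4^{2}}\right) = - 18 \left(\frac{1}{55} - \sqrt{-32 + 16}\right) = - 18 \left(\frac{1}{55} - \sqrt{-16}\right) = - 18 \left(\frac{1}{55} - 4 i\right) = - \frac{18}{55} + 72 i$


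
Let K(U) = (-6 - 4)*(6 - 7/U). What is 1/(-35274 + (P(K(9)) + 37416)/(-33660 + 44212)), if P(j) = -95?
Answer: -10552/372173927 ≈ -2.8352e-5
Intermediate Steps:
K(U) = -60 + 70/U (K(U) = -10*(6 - 7/U) = -60 + 70/U)
1/(-35274 + (P(K(9)) + 37416)/(-33660 + 44212)) = 1/(-35274 + (-95 + 37416)/(-33660 + 44212)) = 1/(-35274 + 37321/10552) = 1/(-372173927/10552) = -10552/372173927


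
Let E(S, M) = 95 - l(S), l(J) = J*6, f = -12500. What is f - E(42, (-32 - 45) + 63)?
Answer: -12343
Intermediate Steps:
l(J) = 6*J
E(S, M) = 95 - 6*S
f - E(42, (-32 - 45) + 63) = -12500 - (95 - 6*42) = -12500 - (95 - 252) = -12500 - 1*(-157) = -12500 + 157 = -12343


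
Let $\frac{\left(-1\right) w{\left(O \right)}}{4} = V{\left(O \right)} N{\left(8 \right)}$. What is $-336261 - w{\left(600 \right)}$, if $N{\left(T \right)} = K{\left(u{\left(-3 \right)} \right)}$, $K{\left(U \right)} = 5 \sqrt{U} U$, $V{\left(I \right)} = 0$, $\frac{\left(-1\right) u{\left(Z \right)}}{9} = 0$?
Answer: $-336261$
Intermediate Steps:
$u{\left(Z \right)} = 0$ ($u{\left(Z \right)} = \left(-9\right) 0 = 0$)
$K{\left(U \right)} = 5 U^{\frac{3}{2}}$
$N{\left(T \right)} = 0$ ($N{\left(T \right)} = 5 \cdot 0^{\frac{3}{2}} = 5 \cdot 0 = 0$)
$w{\left(O \right)} = 0$ ($w{\left(O \right)} = - 4 \cdot 0 \cdot 0 = \left(-4\right) 0 = 0$)
$-336261 - w{\left(600 \right)} = -336261 - 0 = -336261 + 0 = -336261$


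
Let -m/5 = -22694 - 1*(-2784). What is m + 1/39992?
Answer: 3981203601/39992 ≈ 99550.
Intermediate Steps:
m = 99550 (m = -5*(-22694 - 1*(-2784)) = -5*(-22694 + 2784) = -5*(-19910) = 99550)
m + 1/39992 = 99550 + 1/39992 = 3981203601/39992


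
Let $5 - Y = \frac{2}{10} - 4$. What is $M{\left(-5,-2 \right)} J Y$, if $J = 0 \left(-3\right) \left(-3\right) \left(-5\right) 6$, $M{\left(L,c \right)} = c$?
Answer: $0$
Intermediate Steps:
$Y = \frac{44}{5}$ ($Y = 5 - \left(\frac{2}{10} - 4\right) = 5 - \left(2 \cdot \frac{1}{10} - 4\right) = 5 - \left(\frac{1}{5} - 4\right) = 5 - - \frac{19}{5} = 5 + \frac{19}{5} = \frac{44}{5} \approx 8.8$)
$J = 0$ ($J = 0 \cdot 9 \left(-5\right) 6 = 0 \left(-45\right) 6 = 0 \cdot 6 = 0$)
$M{\left(-5,-2 \right)} J Y = \left(-2\right) 0 \cdot \frac{44}{5} = 0 \cdot \frac{44}{5} = 0$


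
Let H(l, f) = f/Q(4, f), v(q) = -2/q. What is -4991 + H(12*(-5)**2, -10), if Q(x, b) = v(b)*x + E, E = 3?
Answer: -94879/19 ≈ -4993.6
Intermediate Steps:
Q(x, b) = 3 - 2*x/b (Q(x, b) = (-2/b)*x + 3 = -2*x/b + 3 = 3 - 2*x/b)
H(l, f) = f/(3 - 8/f) (H(l, f) = f/(3 - 2*4/f) = f/(3 - 8/f))
-4991 + H(12*(-5)**2, -10) = -4991 + (-10)**2/(-8 + 3*(-10)) = -4991 + 100/(-8 - 30) = -4991 + 100/(-38) = -4991 + 100*(-1/38) = -4991 - 50/19 = -94879/19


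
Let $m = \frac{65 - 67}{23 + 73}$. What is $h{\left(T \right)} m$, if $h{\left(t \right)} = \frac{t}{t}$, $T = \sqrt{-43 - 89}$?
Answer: $- \frac{1}{48} \approx -0.020833$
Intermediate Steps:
$T = 2 i \sqrt{33}$ ($T = \sqrt{-132} = 2 i \sqrt{33} \approx 11.489 i$)
$h{\left(t \right)} = 1$
$m = - \frac{1}{48}$ ($m = - \frac{2}{96} = \left(-2\right) \frac{1}{96} = - \frac{1}{48} \approx -0.020833$)
$h{\left(T \right)} m = 1 \left(- \frac{1}{48}\right) = - \frac{1}{48}$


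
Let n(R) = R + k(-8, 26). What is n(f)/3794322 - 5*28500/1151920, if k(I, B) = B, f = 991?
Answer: -91754997/743325748 ≈ -0.12344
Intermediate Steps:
n(R) = 26 + R (n(R) = R + 26 = 26 + R)
n(f)/3794322 - 5*28500/1151920 = (26 + 991)/3794322 - 5*28500/1151920 = 1017*(1/3794322) - 142500*1/1151920 = 339/1264774 - 7125/57596 = -91754997/743325748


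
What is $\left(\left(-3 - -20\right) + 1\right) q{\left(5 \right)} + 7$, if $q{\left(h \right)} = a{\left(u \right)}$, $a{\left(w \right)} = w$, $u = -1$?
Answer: $-11$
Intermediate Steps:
$q{\left(h \right)} = -1$
$\left(\left(-3 - -20\right) + 1\right) q{\left(5 \right)} + 7 = \left(\left(-3 - -20\right) + 1\right) \left(-1\right) + 7 = \left(\left(-3 + 20\right) + 1\right) \left(-1\right) + 7 = \left(17 + 1\right) \left(-1\right) + 7 = 18 \left(-1\right) + 7 = -18 + 7 = -11$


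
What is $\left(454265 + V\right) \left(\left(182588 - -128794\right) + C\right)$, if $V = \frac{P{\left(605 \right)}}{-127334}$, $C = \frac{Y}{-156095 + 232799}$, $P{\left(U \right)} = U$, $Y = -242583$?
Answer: $\frac{460510465803247844075}{3255675712} \approx 1.4145 \cdot 10^{11}$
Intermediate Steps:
$C = - \frac{80861}{25568}$ ($C = - \frac{242583}{-156095 + 232799} = - \frac{242583}{76704} = \left(-242583\right) \frac{1}{76704} = - \frac{80861}{25568} \approx -3.1626$)
$V = - \frac{605}{127334}$ ($V = \frac{605}{-127334} = 605 \left(- \frac{1}{127334}\right) = - \frac{605}{127334} \approx -0.0047513$)
$\left(454265 + V\right) \left(\left(182588 - -128794\right) + C\right) = \left(454265 - \frac{605}{127334}\right) \left(\left(182588 - -128794\right) - \frac{80861}{25568}\right) = \frac{57843378905 \left(\left(182588 + 128794\right) - \frac{80861}{25568}\right)}{127334} = \frac{57843378905 \left(311382 - \frac{80861}{25568}\right)}{127334} = \frac{57843378905}{127334} \cdot \frac{7961334115}{25568} = \frac{460510465803247844075}{3255675712}$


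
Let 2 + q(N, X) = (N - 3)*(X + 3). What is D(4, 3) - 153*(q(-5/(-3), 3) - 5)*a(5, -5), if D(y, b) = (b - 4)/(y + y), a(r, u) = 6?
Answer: 110159/8 ≈ 13770.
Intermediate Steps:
q(N, X) = -2 + (-3 + N)*(3 + X) (q(N, X) = -2 + (N - 3)*(X + 3) = -2 + (-3 + N)*(3 + X))
D(y, b) = (-4 + b)/(2*y) (D(y, b) = (-4 + b)/((2*y)) = (-4 + b)*(1/(2*y)) = (-4 + b)/(2*y))
D(4, 3) - 153*(q(-5/(-3), 3) - 5)*a(5, -5) = (½)*(-4 + 3)/4 - 153*((-11 - 3*3 + 3*(-5/(-3)) - 5/(-3)*3) - 5)*6 = (½)*(¼)*(-1) - 153*((-11 - 9 + 3*(-5*(-⅓)) - 5*(-⅓)*3) - 5)*6 = -⅛ - 153*((-11 - 9 + 3*(5/3) + (5/3)*3) - 5)*6 = -⅛ - 153*((-11 - 9 + 5 + 5) - 5)*6 = -⅛ - 153*(-10 - 5)*6 = -⅛ - (-2295)*6 = -⅛ - 153*(-90) = -⅛ + 13770 = 110159/8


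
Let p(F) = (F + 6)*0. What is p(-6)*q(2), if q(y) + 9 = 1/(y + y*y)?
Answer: 0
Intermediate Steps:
q(y) = -9 + 1/(y + y²) (q(y) = -9 + 1/(y + y*y) = -9 + 1/(y + y²))
p(F) = 0 (p(F) = (6 + F)*0 = 0)
p(-6)*q(2) = 0*((1 - 9*2 - 9*2²)/(2*(1 + 2))) = 0*((½)*(1 - 18 - 9*4)/3) = 0*((½)*(⅓)*(1 - 18 - 36)) = 0*((½)*(⅓)*(-53)) = 0*(-53/6) = 0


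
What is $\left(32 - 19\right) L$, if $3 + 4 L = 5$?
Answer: $\frac{13}{2} \approx 6.5$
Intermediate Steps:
$L = \frac{1}{2}$ ($L = - \frac{3}{4} + \frac{1}{4} \cdot 5 = - \frac{3}{4} + \frac{5}{4} = \frac{1}{2} \approx 0.5$)
$\left(32 - 19\right) L = \left(32 - 19\right) \frac{1}{2} = 13 \cdot \frac{1}{2} = \frac{13}{2}$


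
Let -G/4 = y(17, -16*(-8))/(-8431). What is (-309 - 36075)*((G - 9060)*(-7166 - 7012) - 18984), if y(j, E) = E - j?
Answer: -39397257241226496/8431 ≈ -4.6729e+12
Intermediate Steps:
G = 444/8431 (G = -4*(-16*(-8) - 1*17)/(-8431) = -4*(128 - 17)*(-1)/8431 = -444*(-1)/8431 = -4*(-111/8431) = 444/8431 ≈ 0.052663)
(-309 - 36075)*((G - 9060)*(-7166 - 7012) - 18984) = (-309 - 36075)*((444/8431 - 9060)*(-7166 - 7012) - 18984) = -36384*(-76384416/8431*(-14178) - 18984) = -36384*(1082978250048/8431 - 18984) = -36384*1082818195944/8431 = -39397257241226496/8431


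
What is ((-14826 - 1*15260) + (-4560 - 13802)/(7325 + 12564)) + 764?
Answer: -583203620/19889 ≈ -29323.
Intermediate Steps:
((-14826 - 1*15260) + (-4560 - 13802)/(7325 + 12564)) + 764 = ((-14826 - 15260) - 18362/19889) + 764 = (-30086 - 18362*1/19889) + 764 = (-30086 - 18362/19889) + 764 = -598398816/19889 + 764 = -583203620/19889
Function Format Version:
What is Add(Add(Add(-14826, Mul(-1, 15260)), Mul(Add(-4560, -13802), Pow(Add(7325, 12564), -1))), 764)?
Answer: Rational(-583203620, 19889) ≈ -29323.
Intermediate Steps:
Add(Add(Add(-14826, Mul(-1, 15260)), Mul(Add(-4560, -13802), Pow(Add(7325, 12564), -1))), 764) = Add(Add(Add(-14826, -15260), Mul(-18362, Pow(19889, -1))), 764) = Add(Add(-30086, Mul(-18362, Rational(1, 19889))), 764) = Add(Add(-30086, Rational(-18362, 19889)), 764) = Add(Rational(-598398816, 19889), 764) = Rational(-583203620, 19889)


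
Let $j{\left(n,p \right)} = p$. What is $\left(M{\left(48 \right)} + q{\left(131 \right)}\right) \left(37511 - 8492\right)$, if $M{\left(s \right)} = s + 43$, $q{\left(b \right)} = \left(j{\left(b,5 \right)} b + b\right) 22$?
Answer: $504437277$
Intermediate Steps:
$q{\left(b \right)} = 132 b$ ($q{\left(b \right)} = \left(5 b + b\right) 22 = 6 b 22 = 132 b$)
$M{\left(s \right)} = 43 + s$
$\left(M{\left(48 \right)} + q{\left(131 \right)}\right) \left(37511 - 8492\right) = \left(\left(43 + 48\right) + 132 \cdot 131\right) \left(37511 - 8492\right) = \left(91 + 17292\right) 29019 = 17383 \cdot 29019 = 504437277$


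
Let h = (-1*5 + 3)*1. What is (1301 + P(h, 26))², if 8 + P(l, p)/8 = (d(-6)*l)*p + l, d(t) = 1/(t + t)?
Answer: 14190289/9 ≈ 1.5767e+6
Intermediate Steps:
h = -2 (h = (-5 + 3)*1 = -2*1 = -2)
d(t) = 1/(2*t)
P(l, p) = -64 + 8*l - 2*l*p/3 (P(l, p) = -64 + 8*((((½)/(-6))*l)*p + l) = -64 + 8*((((½)*(-⅙))*l)*p + l) = -64 + 8*((-l/12)*p + l) = -64 + 8*(-l*p/12 + l) = -64 + 8*(l - l*p/12) = -64 + (8*l - 2*l*p/3) = -64 + 8*l - 2*l*p/3)
(1301 + P(h, 26))² = (1301 + (-64 + 8*(-2) - ⅔*(-2)*26))² = (1301 + (-64 - 16 + 104/3))² = (1301 - 136/3)² = (3767/3)² = 14190289/9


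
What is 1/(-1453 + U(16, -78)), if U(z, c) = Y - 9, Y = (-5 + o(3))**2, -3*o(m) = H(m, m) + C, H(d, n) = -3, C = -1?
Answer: -9/13037 ≈ -0.00069034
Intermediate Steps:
o(m) = 4/3 (o(m) = -(-3 - 1)/3 = -1/3*(-4) = 4/3)
Y = 121/9 (Y = (-5 + 4/3)**2 = (-11/3)**2 = 121/9 ≈ 13.444)
U(z, c) = 40/9 (U(z, c) = 121/9 - 9 = 40/9)
1/(-1453 + U(16, -78)) = 1/(-1453 + 40/9) = 1/(-13037/9) = -9/13037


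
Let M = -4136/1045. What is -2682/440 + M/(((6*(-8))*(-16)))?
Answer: -612013/100320 ≈ -6.1006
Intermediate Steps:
M = -376/95 (M = -4136*1/1045 = -376/95 ≈ -3.9579)
-2682/440 + M/(((6*(-8))*(-16))) = -2682/440 - 376/(95*((6*(-8))*(-16))) = -2682*1/440 - 376/(95*((-48*(-16)))) = -1341/220 - 376/95/768 = -1341/220 - 376/95*1/768 = -1341/220 - 47/9120 = -612013/100320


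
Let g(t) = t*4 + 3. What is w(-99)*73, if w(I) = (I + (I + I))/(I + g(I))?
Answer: 7227/164 ≈ 44.067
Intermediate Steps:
g(t) = 3 + 4*t (g(t) = 4*t + 3 = 3 + 4*t)
w(I) = 3*I/(3 + 5*I) (w(I) = (I + (I + I))/(I + (3 + 4*I)) = (I + 2*I)/(3 + 5*I) = (3*I)/(3 + 5*I) = 3*I/(3 + 5*I))
w(-99)*73 = (3*(-99)/(3 + 5*(-99)))*73 = (3*(-99)/(3 - 495))*73 = (3*(-99)/(-492))*73 = (3*(-99)*(-1/492))*73 = (99/164)*73 = 7227/164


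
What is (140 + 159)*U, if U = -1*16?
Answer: -4784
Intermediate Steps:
U = -16
(140 + 159)*U = (140 + 159)*(-16) = 299*(-16) = -4784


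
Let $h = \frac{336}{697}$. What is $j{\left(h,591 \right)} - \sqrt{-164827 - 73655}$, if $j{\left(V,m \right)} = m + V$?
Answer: $\frac{412263}{697} - 3 i \sqrt{26498} \approx 591.48 - 488.35 i$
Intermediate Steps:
$h = \frac{336}{697}$ ($h = 336 \cdot \frac{1}{697} = \frac{336}{697} \approx 0.48207$)
$j{\left(V,m \right)} = V + m$
$j{\left(h,591 \right)} - \sqrt{-164827 - 73655} = \left(\frac{336}{697} + 591\right) - \sqrt{-164827 - 73655} = \frac{412263}{697} - \sqrt{-238482} = \frac{412263}{697} - 3 i \sqrt{26498}$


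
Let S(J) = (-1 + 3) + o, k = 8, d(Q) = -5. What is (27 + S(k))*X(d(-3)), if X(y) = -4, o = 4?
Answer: -132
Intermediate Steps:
S(J) = 6 (S(J) = (-1 + 3) + 4 = 2 + 4 = 6)
(27 + S(k))*X(d(-3)) = (27 + 6)*(-4) = 33*(-4) = -132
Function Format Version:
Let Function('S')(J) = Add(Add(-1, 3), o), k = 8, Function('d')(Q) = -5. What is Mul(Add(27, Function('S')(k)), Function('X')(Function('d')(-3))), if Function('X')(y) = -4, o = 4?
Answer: -132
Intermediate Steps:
Function('S')(J) = 6 (Function('S')(J) = Add(Add(-1, 3), 4) = Add(2, 4) = 6)
Mul(Add(27, Function('S')(k)), Function('X')(Function('d')(-3))) = Mul(Add(27, 6), -4) = Mul(33, -4) = -132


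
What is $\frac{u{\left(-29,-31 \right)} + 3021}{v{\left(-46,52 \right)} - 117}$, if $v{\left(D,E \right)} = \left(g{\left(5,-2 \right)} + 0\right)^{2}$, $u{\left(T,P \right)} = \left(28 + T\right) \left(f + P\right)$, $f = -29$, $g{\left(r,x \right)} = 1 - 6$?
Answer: $- \frac{3081}{92} \approx -33.489$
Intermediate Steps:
$g{\left(r,x \right)} = -5$ ($g{\left(r,x \right)} = 1 - 6 = -5$)
$u{\left(T,P \right)} = \left(-29 + P\right) \left(28 + T\right)$ ($u{\left(T,P \right)} = \left(28 + T\right) \left(-29 + P\right) = \left(-29 + P\right) \left(28 + T\right)$)
$v{\left(D,E \right)} = 25$ ($v{\left(D,E \right)} = \left(-5 + 0\right)^{2} = \left(-5\right)^{2} = 25$)
$\frac{u{\left(-29,-31 \right)} + 3021}{v{\left(-46,52 \right)} - 117} = \frac{\left(-812 - -841 + 28 \left(-31\right) - -899\right) + 3021}{25 - 117} = \frac{\left(-812 + 841 - 868 + 899\right) + 3021}{-92} = \left(60 + 3021\right) \left(- \frac{1}{92}\right) = 3081 \left(- \frac{1}{92}\right) = - \frac{3081}{92}$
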